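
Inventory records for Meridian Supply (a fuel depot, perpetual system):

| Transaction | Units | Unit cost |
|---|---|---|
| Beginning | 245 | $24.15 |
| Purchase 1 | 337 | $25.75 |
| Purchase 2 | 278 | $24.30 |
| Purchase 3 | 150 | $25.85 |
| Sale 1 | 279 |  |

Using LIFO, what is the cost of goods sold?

Sale 1 (279) [LIFO — newest first]: 150 @ $25.85 + 129 @ $24.30 = $7,012.20
Ending inventory: 245 @ $24.15 + 337 @ $25.75 + 149 @ $24.30 = $18,215.20

COGS = $7,012.20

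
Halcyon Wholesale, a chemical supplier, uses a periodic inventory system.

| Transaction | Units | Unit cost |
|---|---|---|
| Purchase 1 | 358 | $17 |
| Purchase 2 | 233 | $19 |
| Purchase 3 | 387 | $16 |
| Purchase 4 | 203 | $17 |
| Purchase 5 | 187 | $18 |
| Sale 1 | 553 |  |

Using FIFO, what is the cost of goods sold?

Sale 1 (553) [FIFO — oldest first]: 358 @ $17 + 195 @ $19 = $9,791
Ending inventory: 38 @ $19 + 387 @ $16 + 203 @ $17 + 187 @ $18 = $13,731
Check: goods available $23,522 = COGS $9,791 + ending $13,731

COGS = $9,791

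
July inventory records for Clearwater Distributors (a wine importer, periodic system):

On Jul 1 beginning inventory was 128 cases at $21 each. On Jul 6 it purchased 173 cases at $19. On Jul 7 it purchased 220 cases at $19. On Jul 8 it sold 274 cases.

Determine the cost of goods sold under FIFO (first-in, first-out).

Jul 8, 274 sold [FIFO — oldest first]: 128 @ $21 + 146 @ $19 = $5,462
Ending inventory: 27 @ $19 + 220 @ $19 = $4,693

COGS = $5,462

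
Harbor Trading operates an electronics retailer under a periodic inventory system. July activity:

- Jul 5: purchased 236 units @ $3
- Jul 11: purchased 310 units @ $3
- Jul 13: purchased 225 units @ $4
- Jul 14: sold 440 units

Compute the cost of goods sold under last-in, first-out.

Jul 14, 440 sold [LIFO — newest first]: 225 @ $4 + 215 @ $3 = $1,545
Ending inventory: 236 @ $3 + 95 @ $3 = $993

COGS = $1,545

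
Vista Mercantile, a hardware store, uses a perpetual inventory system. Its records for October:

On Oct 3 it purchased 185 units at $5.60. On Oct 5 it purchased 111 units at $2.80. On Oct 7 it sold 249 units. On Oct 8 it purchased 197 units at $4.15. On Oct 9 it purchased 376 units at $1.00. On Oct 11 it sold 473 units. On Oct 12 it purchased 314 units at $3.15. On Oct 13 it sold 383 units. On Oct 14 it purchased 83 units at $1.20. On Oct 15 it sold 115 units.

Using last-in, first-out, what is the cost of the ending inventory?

Ending inventory = $257.60

Oct 7, 249 sold [LIFO — newest first]: 111 @ $2.80 + 138 @ $5.60 = $1,083.60
Oct 11, 473 sold [LIFO — newest first]: 376 @ $1.00 + 97 @ $4.15 = $778.55
Oct 13, 383 sold [LIFO — newest first]: 314 @ $3.15 + 69 @ $4.15 = $1,275.45
Oct 15, 115 sold [LIFO — newest first]: 83 @ $1.20 + 31 @ $4.15 + 1 @ $5.60 = $233.85
Total COGS = $1,083.60 + $778.55 + $1,275.45 + $233.85 = $3,371.45
Ending inventory: 46 @ $5.60 = $257.60
Check: goods available $3,629.05 = COGS $3,371.45 + ending $257.60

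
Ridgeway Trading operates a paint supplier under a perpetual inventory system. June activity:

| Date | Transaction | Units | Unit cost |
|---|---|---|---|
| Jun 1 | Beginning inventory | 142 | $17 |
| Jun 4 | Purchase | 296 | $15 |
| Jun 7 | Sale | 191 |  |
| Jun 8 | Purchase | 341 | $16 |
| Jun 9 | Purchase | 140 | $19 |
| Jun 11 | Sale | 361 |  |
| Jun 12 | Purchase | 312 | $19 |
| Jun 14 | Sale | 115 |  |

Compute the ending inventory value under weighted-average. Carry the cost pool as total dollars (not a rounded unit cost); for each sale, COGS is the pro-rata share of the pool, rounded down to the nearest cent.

Ending inventory = $9,940.99

After Jun 1: 142 on hand, pool $2,414.00 (≈ $17.0000 each)
After Jun 4: 438 on hand, pool $6,854.00 (≈ $15.6484 each)
Jun 7, sell 191: 191/438 × $6,854.00 → $2,988.84
After Jun 8: 588 on hand, pool $9,321.16 (≈ $15.8523 each)
After Jun 9: 728 on hand, pool $11,981.16 (≈ $16.4576 each)
Jun 11, sell 361: 361/728 × $11,981.16 → $5,941.20
After Jun 12: 679 on hand, pool $11,967.96 (≈ $17.6259 each)
Jun 14, sell 115: 115/679 × $11,967.96 → $2,026.97
Total COGS = $2,988.84 + $5,941.20 + $2,026.97 = $10,957.01
Ending inventory (cost pool remaining) = $9,940.99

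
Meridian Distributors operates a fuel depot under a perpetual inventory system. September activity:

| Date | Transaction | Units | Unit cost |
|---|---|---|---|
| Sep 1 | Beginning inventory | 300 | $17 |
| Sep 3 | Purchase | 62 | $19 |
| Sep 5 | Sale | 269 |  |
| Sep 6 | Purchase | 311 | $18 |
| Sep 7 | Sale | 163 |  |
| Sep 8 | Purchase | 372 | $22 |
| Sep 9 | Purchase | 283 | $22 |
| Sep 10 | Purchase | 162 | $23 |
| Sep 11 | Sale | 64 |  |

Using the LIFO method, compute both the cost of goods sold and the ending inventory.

Sep 5, 269 sold [LIFO — newest first]: 62 @ $19 + 207 @ $17 = $4,697
Sep 7, 163 sold [LIFO — newest first]: 163 @ $18 = $2,934
Sep 11, 64 sold [LIFO — newest first]: 64 @ $23 = $1,472
Total COGS = $4,697 + $2,934 + $1,472 = $9,103
Ending inventory: 93 @ $17 + 148 @ $18 + 372 @ $22 + 283 @ $22 + 98 @ $23 = $20,909
Check: goods available $30,012 = COGS $9,103 + ending $20,909

COGS = $9,103; ending inventory = $20,909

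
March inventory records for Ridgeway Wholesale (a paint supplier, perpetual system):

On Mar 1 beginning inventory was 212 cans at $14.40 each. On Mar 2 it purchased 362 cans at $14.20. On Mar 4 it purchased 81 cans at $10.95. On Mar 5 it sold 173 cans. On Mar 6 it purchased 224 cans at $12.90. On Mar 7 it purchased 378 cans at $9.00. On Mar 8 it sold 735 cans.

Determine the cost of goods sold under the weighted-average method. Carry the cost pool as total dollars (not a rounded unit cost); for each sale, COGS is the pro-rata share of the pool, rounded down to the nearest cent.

COGS = $11,194.86

After Mar 1: 212 on hand, pool $3,052.80 (≈ $14.4000 each)
After Mar 2: 574 on hand, pool $8,193.20 (≈ $14.2739 each)
After Mar 4: 655 on hand, pool $9,080.15 (≈ $13.8628 each)
Mar 5, sell 173: 173/655 × $9,080.15 → $2,398.26
After Mar 6: 706 on hand, pool $9,571.49 (≈ $13.5574 each)
After Mar 7: 1084 on hand, pool $12,973.49 (≈ $11.9682 each)
Mar 8, sell 735: 735/1084 × $12,973.49 → $8,796.60
Total COGS = $2,398.26 + $8,796.60 = $11,194.86
Ending inventory (cost pool remaining) = $4,176.89
Check: goods available $15,371.75 = COGS $11,194.86 + ending $4,176.89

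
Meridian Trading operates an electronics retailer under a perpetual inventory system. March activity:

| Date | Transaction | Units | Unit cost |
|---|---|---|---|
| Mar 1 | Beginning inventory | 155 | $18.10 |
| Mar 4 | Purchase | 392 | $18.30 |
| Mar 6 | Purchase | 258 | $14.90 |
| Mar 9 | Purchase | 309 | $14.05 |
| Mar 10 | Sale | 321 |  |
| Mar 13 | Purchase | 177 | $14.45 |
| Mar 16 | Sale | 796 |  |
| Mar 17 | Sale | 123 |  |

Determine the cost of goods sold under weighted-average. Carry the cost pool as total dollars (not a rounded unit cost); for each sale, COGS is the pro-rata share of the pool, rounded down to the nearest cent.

COGS = $19,908.07

After Mar 1: 155 on hand, pool $2,805.50 (≈ $18.1000 each)
After Mar 4: 547 on hand, pool $9,979.10 (≈ $18.2433 each)
After Mar 6: 805 on hand, pool $13,823.30 (≈ $17.1718 each)
After Mar 9: 1114 on hand, pool $18,164.75 (≈ $16.3059 each)
Mar 10, sell 321: 321/1114 × $18,164.75 → $5,234.18
After Mar 13: 970 on hand, pool $15,488.22 (≈ $15.9672 each)
Mar 16, sell 796: 796/970 × $15,488.22 → $12,709.92
Mar 17, sell 123: 123/174 × $2,778.30 → $1,963.97
Total COGS = $5,234.18 + $12,709.92 + $1,963.97 = $19,908.07
Ending inventory (cost pool remaining) = $814.33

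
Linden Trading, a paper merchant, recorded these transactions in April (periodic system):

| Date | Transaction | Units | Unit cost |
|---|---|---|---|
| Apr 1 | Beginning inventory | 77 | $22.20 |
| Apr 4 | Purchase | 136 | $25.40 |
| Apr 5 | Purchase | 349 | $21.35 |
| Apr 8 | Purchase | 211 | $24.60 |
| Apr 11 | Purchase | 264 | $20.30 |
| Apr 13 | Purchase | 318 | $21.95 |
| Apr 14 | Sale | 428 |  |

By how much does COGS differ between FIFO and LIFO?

FIFO COGS: 77 @ $22.20 + 136 @ $25.40 + 215 @ $21.35 = $9,754.05
LIFO COGS: 318 @ $21.95 + 110 @ $20.30 = $9,213.10
Difference = |$9,754.05 − $9,213.10| = $540.95

$540.95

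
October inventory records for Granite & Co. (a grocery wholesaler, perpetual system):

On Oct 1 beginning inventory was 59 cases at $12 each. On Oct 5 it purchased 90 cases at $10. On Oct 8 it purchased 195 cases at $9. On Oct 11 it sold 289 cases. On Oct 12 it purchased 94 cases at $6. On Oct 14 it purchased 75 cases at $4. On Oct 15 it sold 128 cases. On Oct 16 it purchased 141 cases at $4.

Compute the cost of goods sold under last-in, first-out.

Oct 11, 289 sold [LIFO — newest first]: 195 @ $9 + 90 @ $10 + 4 @ $12 = $2,703
Oct 15, 128 sold [LIFO — newest first]: 75 @ $4 + 53 @ $6 = $618
Total COGS = $2,703 + $618 = $3,321
Ending inventory: 55 @ $12 + 41 @ $6 + 141 @ $4 = $1,470
Check: goods available $4,791 = COGS $3,321 + ending $1,470

COGS = $3,321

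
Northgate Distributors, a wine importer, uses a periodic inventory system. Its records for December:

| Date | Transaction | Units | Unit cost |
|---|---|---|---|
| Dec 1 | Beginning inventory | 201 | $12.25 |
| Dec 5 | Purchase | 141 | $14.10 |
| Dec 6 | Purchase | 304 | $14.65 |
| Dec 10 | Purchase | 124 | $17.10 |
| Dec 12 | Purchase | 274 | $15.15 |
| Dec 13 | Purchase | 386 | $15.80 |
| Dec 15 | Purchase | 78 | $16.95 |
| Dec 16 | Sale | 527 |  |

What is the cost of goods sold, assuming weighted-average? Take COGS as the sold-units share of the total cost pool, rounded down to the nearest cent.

COGS = $7,896.73

Dec 16, sell 527: 527/1508 × $22,596.35 → $7,896.73
Ending inventory (cost pool remaining) = $14,699.62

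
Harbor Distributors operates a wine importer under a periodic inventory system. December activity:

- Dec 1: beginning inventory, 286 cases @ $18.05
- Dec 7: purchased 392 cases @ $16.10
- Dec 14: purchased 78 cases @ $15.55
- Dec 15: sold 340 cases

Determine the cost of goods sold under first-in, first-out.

COGS = $6,031.70

Dec 15, 340 sold [FIFO — oldest first]: 286 @ $18.05 + 54 @ $16.10 = $6,031.70
Ending inventory: 338 @ $16.10 + 78 @ $15.55 = $6,654.70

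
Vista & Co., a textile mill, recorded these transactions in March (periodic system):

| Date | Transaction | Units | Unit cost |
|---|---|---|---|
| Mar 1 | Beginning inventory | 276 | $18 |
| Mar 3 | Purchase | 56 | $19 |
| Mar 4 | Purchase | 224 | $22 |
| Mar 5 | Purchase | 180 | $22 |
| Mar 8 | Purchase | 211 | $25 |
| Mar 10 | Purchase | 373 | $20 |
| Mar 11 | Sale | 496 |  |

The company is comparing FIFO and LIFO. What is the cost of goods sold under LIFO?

FIFO COGS: 276 @ $18 + 56 @ $19 + 164 @ $22 = $9,640
LIFO COGS: 373 @ $20 + 123 @ $25 = $10,535

COGS = $10,535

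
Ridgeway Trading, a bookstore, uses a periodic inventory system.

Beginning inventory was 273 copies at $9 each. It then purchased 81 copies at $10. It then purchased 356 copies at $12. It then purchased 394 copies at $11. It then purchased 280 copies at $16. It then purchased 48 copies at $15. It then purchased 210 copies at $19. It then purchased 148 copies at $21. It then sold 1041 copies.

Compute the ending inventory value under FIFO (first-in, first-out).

Sale 1 (1041) [FIFO — oldest first]: 273 @ $9 + 81 @ $10 + 356 @ $12 + 331 @ $11 = $11,180
Ending inventory: 63 @ $11 + 280 @ $16 + 48 @ $15 + 210 @ $19 + 148 @ $21 = $12,991

Ending inventory = $12,991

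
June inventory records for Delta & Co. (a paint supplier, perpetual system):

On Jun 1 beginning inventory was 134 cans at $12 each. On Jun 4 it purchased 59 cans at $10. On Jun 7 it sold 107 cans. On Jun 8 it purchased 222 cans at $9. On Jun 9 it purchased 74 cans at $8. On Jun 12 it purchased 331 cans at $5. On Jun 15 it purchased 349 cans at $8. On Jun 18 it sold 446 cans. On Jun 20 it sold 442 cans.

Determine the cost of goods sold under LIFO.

Jun 7, 107 sold [LIFO — newest first]: 59 @ $10 + 48 @ $12 = $1,166
Jun 18, 446 sold [LIFO — newest first]: 349 @ $8 + 97 @ $5 = $3,277
Jun 20, 442 sold [LIFO — newest first]: 234 @ $5 + 74 @ $8 + 134 @ $9 = $2,968
Total COGS = $1,166 + $3,277 + $2,968 = $7,411
Ending inventory: 86 @ $12 + 88 @ $9 = $1,824
Check: goods available $9,235 = COGS $7,411 + ending $1,824

COGS = $7,411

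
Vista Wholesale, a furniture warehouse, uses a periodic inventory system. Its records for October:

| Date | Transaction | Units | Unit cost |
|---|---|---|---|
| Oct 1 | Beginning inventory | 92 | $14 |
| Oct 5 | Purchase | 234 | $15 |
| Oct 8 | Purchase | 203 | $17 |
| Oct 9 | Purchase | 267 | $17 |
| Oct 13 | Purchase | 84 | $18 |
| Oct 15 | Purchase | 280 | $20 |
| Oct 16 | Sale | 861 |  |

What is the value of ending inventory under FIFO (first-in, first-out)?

Oct 16, 861 sold [FIFO — oldest first]: 92 @ $14 + 234 @ $15 + 203 @ $17 + 267 @ $17 + 65 @ $18 = $13,958
Ending inventory: 19 @ $18 + 280 @ $20 = $5,942
Check: goods available $19,900 = COGS $13,958 + ending $5,942

Ending inventory = $5,942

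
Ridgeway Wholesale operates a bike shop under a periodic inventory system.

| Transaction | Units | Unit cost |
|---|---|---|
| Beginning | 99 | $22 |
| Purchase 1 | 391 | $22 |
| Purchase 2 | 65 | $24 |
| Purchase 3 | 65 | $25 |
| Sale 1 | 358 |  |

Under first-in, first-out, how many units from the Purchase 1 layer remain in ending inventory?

132

Sale 1 (358) [FIFO — oldest first]: 99 @ $22 + 259 @ $22 = $7,876
Ending inventory: 132 @ $22 + 65 @ $24 + 65 @ $25 = $6,089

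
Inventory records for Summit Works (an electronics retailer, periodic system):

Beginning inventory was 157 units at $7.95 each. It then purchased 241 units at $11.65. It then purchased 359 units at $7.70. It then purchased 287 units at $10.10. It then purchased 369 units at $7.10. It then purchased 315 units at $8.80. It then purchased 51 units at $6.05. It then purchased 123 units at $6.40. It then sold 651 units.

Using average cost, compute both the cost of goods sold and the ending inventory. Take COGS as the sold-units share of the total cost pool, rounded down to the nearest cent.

Sale 1, sell 651: 651/1902 × $16,206.45 → $5,547.00
Ending inventory (cost pool remaining) = $10,659.45

COGS = $5,547.00; ending inventory = $10,659.45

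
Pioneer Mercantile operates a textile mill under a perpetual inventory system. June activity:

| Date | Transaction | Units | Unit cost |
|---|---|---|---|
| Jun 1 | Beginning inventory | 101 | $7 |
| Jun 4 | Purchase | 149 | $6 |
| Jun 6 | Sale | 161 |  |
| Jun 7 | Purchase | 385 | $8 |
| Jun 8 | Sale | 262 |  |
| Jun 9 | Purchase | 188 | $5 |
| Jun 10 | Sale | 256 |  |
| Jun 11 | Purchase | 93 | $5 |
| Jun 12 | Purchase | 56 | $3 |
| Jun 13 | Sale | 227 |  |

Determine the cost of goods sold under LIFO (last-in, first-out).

COGS = $5,792

Jun 6, 161 sold [LIFO — newest first]: 149 @ $6 + 12 @ $7 = $978
Jun 8, 262 sold [LIFO — newest first]: 262 @ $8 = $2,096
Jun 10, 256 sold [LIFO — newest first]: 188 @ $5 + 68 @ $8 = $1,484
Jun 13, 227 sold [LIFO — newest first]: 56 @ $3 + 93 @ $5 + 55 @ $8 + 23 @ $7 = $1,234
Total COGS = $978 + $2,096 + $1,484 + $1,234 = $5,792
Ending inventory: 66 @ $7 = $462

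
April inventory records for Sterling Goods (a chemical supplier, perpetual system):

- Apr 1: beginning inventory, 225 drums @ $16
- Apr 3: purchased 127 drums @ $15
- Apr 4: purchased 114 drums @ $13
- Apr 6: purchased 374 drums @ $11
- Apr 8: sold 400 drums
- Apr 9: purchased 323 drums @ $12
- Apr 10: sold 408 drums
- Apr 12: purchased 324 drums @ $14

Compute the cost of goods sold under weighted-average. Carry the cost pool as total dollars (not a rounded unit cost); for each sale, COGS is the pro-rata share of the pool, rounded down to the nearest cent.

COGS = $10,468.16

After Apr 1: 225 on hand, pool $3,600.00 (≈ $16.0000 each)
After Apr 3: 352 on hand, pool $5,505.00 (≈ $15.6392 each)
After Apr 4: 466 on hand, pool $6,987.00 (≈ $14.9936 each)
After Apr 6: 840 on hand, pool $11,101.00 (≈ $13.2155 each)
Apr 8, sell 400: 400/840 × $11,101.00 → $5,286.19
After Apr 9: 763 on hand, pool $9,690.81 (≈ $12.7009 each)
Apr 10, sell 408: 408/763 × $9,690.81 → $5,181.97
After Apr 12: 679 on hand, pool $9,044.84 (≈ $13.3208 each)
Total COGS = $5,286.19 + $5,181.97 = $10,468.16
Ending inventory (cost pool remaining) = $9,044.84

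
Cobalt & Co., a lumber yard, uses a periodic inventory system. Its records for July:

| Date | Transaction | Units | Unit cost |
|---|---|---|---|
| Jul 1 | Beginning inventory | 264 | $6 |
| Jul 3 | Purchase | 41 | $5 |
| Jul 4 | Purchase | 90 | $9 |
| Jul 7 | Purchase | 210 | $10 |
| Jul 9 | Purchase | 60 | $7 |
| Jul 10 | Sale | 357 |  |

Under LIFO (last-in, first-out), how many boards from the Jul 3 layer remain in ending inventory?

41

Jul 10, 357 sold [LIFO — newest first]: 60 @ $7 + 210 @ $10 + 87 @ $9 = $3,303
Ending inventory: 264 @ $6 + 41 @ $5 + 3 @ $9 = $1,816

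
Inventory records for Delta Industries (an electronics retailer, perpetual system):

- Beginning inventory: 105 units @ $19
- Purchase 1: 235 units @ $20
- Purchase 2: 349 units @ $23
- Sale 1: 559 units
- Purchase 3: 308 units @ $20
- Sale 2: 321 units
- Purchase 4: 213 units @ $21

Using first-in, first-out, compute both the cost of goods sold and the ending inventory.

Sale 1 (559) [FIFO — oldest first]: 105 @ $19 + 235 @ $20 + 219 @ $23 = $11,732
Sale 2 (321) [FIFO — oldest first]: 130 @ $23 + 191 @ $20 = $6,810
Total COGS = $11,732 + $6,810 = $18,542
Ending inventory: 117 @ $20 + 213 @ $21 = $6,813

COGS = $18,542; ending inventory = $6,813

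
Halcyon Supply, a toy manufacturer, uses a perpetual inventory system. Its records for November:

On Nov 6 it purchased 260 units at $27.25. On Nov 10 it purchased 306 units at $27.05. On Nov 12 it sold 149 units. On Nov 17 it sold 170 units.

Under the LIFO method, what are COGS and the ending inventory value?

COGS = $8,631.55; ending inventory = $6,730.75

Nov 12, 149 sold [LIFO — newest first]: 149 @ $27.05 = $4,030.45
Nov 17, 170 sold [LIFO — newest first]: 157 @ $27.05 + 13 @ $27.25 = $4,601.10
Total COGS = $4,030.45 + $4,601.10 = $8,631.55
Ending inventory: 247 @ $27.25 = $6,730.75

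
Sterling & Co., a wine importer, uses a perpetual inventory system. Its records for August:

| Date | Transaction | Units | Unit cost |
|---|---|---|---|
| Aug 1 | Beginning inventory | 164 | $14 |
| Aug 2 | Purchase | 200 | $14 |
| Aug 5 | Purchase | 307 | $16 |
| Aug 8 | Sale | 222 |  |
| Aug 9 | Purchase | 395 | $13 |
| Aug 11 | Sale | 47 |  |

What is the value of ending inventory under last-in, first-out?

Aug 8, 222 sold [LIFO — newest first]: 222 @ $16 = $3,552
Aug 11, 47 sold [LIFO — newest first]: 47 @ $13 = $611
Total COGS = $3,552 + $611 = $4,163
Ending inventory: 164 @ $14 + 200 @ $14 + 85 @ $16 + 348 @ $13 = $10,980

Ending inventory = $10,980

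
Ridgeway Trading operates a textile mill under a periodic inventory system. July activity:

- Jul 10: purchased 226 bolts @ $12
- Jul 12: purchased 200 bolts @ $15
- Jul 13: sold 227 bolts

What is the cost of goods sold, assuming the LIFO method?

COGS = $3,324

Jul 13, 227 sold [LIFO — newest first]: 200 @ $15 + 27 @ $12 = $3,324
Ending inventory: 199 @ $12 = $2,388
Check: goods available $5,712 = COGS $3,324 + ending $2,388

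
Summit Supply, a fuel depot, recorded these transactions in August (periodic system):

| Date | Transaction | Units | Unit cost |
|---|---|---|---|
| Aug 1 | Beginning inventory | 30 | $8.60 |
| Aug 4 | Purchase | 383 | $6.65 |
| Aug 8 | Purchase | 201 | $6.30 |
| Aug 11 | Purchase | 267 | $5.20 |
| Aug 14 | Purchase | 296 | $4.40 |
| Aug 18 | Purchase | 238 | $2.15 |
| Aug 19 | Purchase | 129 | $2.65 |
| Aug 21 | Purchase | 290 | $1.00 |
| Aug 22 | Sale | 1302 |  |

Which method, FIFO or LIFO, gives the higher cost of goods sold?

FIFO COGS: 30 @ $8.60 + 383 @ $6.65 + 201 @ $6.30 + 267 @ $5.20 + 296 @ $4.40 + 125 @ $2.15 = $7,030.80
LIFO COGS: 290 @ $1.00 + 129 @ $2.65 + 238 @ $2.15 + 296 @ $4.40 + 267 @ $5.20 + 82 @ $6.30 = $4,350.95

FIFO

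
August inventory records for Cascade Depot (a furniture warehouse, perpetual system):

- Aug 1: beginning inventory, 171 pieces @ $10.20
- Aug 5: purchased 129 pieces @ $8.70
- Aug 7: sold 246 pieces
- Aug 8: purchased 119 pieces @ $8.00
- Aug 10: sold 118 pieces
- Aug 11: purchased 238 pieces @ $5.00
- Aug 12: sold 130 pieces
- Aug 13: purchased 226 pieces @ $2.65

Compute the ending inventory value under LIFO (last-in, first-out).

Ending inventory = $1,697.70

Aug 7, 246 sold [LIFO — newest first]: 129 @ $8.70 + 117 @ $10.20 = $2,315.70
Aug 10, 118 sold [LIFO — newest first]: 118 @ $8.00 = $944.00
Aug 12, 130 sold [LIFO — newest first]: 130 @ $5.00 = $650.00
Total COGS = $2,315.70 + $944.00 + $650.00 = $3,909.70
Ending inventory: 54 @ $10.20 + 1 @ $8.00 + 108 @ $5.00 + 226 @ $2.65 = $1,697.70
Check: goods available $5,607.40 = COGS $3,909.70 + ending $1,697.70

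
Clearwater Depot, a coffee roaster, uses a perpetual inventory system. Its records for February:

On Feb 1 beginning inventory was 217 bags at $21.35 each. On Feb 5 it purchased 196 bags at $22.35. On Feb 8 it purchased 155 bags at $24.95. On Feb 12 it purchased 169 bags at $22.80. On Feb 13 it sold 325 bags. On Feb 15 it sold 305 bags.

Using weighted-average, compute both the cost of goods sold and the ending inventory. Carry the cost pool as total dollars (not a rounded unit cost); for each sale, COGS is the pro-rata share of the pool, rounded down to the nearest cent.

COGS = $14,304.50; ending inventory = $2,429.50

After Feb 1: 217 on hand, pool $4,632.95 (≈ $21.3500 each)
After Feb 5: 413 on hand, pool $9,013.55 (≈ $21.8246 each)
After Feb 8: 568 on hand, pool $12,880.80 (≈ $22.6775 each)
After Feb 12: 737 on hand, pool $16,734.00 (≈ $22.7056 each)
Feb 13, sell 325: 325/737 × $16,734.00 → $7,379.30
Feb 15, sell 305: 305/412 × $9,354.70 → $6,925.20
Total COGS = $7,379.30 + $6,925.20 = $14,304.50
Ending inventory (cost pool remaining) = $2,429.50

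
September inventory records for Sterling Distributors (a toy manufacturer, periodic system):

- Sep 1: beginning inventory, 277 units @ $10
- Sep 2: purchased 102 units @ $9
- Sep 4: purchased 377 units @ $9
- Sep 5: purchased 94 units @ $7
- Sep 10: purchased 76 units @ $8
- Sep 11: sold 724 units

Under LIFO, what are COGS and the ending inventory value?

Sep 11, 724 sold [LIFO — newest first]: 76 @ $8 + 94 @ $7 + 377 @ $9 + 102 @ $9 + 75 @ $10 = $6,327
Ending inventory: 202 @ $10 = $2,020

COGS = $6,327; ending inventory = $2,020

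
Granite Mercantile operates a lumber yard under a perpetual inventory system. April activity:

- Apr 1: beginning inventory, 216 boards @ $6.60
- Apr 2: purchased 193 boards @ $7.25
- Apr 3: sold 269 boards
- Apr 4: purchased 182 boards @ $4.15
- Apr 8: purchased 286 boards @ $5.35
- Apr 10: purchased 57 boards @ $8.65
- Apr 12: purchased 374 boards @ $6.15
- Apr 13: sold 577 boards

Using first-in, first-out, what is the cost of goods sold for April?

Apr 3, 269 sold [FIFO — oldest first]: 216 @ $6.60 + 53 @ $7.25 = $1,809.85
Apr 13, 577 sold [FIFO — oldest first]: 140 @ $7.25 + 182 @ $4.15 + 255 @ $5.35 = $3,134.55
Total COGS = $1,809.85 + $3,134.55 = $4,944.40
Ending inventory: 31 @ $5.35 + 57 @ $8.65 + 374 @ $6.15 = $2,959.00
Check: goods available $7,903.40 = COGS $4,944.40 + ending $2,959.00

COGS = $4,944.40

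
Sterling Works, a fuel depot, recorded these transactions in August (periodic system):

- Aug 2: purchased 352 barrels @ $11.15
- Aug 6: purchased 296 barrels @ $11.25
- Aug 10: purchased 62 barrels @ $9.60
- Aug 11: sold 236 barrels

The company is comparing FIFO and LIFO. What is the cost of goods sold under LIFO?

COGS = $2,552.70

FIFO COGS: 236 @ $11.15 = $2,631.40
LIFO COGS: 62 @ $9.60 + 174 @ $11.25 = $2,552.70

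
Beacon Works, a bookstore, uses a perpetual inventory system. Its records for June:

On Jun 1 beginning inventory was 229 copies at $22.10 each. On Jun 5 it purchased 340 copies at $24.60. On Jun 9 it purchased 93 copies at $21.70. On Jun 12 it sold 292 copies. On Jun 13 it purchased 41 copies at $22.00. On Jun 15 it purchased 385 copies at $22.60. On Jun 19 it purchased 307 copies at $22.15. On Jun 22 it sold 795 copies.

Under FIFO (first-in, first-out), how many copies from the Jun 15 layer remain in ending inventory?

Jun 12, 292 sold [FIFO — oldest first]: 229 @ $22.10 + 63 @ $24.60 = $6,610.70
Jun 22, 795 sold [FIFO — oldest first]: 277 @ $24.60 + 93 @ $21.70 + 41 @ $22.00 + 384 @ $22.60 = $18,412.70
Total COGS = $6,610.70 + $18,412.70 = $25,023.40
Ending inventory: 1 @ $22.60 + 307 @ $22.15 = $6,822.65
Check: goods available $31,846.05 = COGS $25,023.40 + ending $6,822.65

1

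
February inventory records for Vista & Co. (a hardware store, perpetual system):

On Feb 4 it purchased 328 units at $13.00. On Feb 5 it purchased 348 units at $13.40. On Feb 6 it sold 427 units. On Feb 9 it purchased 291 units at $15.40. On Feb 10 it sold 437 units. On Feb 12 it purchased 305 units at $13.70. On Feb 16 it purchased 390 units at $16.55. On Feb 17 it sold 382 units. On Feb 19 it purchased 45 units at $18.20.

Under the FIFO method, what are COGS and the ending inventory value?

COGS = $17,230.90; ending inventory = $7,629.70

Feb 6, 427 sold [FIFO — oldest first]: 328 @ $13.00 + 99 @ $13.40 = $5,590.60
Feb 10, 437 sold [FIFO — oldest first]: 249 @ $13.40 + 188 @ $15.40 = $6,231.80
Feb 17, 382 sold [FIFO — oldest first]: 103 @ $15.40 + 279 @ $13.70 = $5,408.50
Total COGS = $5,590.60 + $6,231.80 + $5,408.50 = $17,230.90
Ending inventory: 26 @ $13.70 + 390 @ $16.55 + 45 @ $18.20 = $7,629.70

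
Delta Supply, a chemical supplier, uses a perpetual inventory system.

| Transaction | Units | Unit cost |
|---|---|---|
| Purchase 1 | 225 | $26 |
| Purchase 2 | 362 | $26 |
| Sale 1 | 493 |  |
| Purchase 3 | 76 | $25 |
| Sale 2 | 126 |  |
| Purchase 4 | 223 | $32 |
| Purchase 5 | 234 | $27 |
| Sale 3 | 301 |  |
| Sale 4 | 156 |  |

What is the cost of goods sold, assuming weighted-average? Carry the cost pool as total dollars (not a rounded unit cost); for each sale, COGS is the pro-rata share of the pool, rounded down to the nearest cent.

COGS = $29,335.66

After Purchase 1: 225 on hand, pool $5,850.00 (≈ $26.0000 each)
After Purchase 2: 587 on hand, pool $15,262.00 (≈ $26.0000 each)
Sale 1, sell 493: 493/587 × $15,262.00 → $12,818.00
After Purchase 3: 170 on hand, pool $4,344.00 (≈ $25.5529 each)
Sale 2, sell 126: 126/170 × $4,344.00 → $3,219.67
After Purchase 4: 267 on hand, pool $8,260.33 (≈ $30.9376 each)
After Purchase 5: 501 on hand, pool $14,578.33 (≈ $29.0985 each)
Sale 3, sell 301: 301/501 × $14,578.33 → $8,758.63
Sale 4, sell 156: 156/200 × $5,819.70 → $4,539.36
Total COGS = $12,818.00 + $3,219.67 + $8,758.63 + $4,539.36 = $29,335.66
Ending inventory (cost pool remaining) = $1,280.34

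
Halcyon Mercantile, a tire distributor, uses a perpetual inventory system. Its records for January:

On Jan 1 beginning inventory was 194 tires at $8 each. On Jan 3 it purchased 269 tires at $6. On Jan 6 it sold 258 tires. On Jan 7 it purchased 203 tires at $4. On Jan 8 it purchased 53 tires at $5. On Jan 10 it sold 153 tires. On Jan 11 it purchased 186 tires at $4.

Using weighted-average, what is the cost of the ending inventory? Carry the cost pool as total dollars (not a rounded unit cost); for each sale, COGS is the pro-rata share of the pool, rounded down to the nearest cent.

Ending inventory = $2,400.12

After Jan 1: 194 on hand, pool $1,552.00 (≈ $8.0000 each)
After Jan 3: 463 on hand, pool $3,166.00 (≈ $6.8380 each)
Jan 6, sell 258: 258/463 × $3,166.00 → $1,764.20
After Jan 7: 408 on hand, pool $2,213.80 (≈ $5.4260 each)
After Jan 8: 461 on hand, pool $2,478.80 (≈ $5.3770 each)
Jan 10, sell 153: 153/461 × $2,478.80 → $822.68
After Jan 11: 494 on hand, pool $2,400.12 (≈ $4.8585 each)
Total COGS = $1,764.20 + $822.68 = $2,586.88
Ending inventory (cost pool remaining) = $2,400.12
Check: goods available $4,987.00 = COGS $2,586.88 + ending $2,400.12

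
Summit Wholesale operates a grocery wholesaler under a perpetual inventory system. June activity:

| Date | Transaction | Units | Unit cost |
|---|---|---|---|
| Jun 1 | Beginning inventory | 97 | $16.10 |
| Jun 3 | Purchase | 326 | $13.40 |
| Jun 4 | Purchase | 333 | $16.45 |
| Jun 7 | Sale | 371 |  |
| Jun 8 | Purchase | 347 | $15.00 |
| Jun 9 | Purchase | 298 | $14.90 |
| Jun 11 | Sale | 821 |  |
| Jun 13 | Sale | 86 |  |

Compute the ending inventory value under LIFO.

Ending inventory = $1,910.10

Jun 7, 371 sold [LIFO — newest first]: 333 @ $16.45 + 38 @ $13.40 = $5,987.05
Jun 11, 821 sold [LIFO — newest first]: 298 @ $14.90 + 347 @ $15.00 + 176 @ $13.40 = $12,003.60
Jun 13, 86 sold [LIFO — newest first]: 86 @ $13.40 = $1,152.40
Total COGS = $5,987.05 + $12,003.60 + $1,152.40 = $19,143.05
Ending inventory: 97 @ $16.10 + 26 @ $13.40 = $1,910.10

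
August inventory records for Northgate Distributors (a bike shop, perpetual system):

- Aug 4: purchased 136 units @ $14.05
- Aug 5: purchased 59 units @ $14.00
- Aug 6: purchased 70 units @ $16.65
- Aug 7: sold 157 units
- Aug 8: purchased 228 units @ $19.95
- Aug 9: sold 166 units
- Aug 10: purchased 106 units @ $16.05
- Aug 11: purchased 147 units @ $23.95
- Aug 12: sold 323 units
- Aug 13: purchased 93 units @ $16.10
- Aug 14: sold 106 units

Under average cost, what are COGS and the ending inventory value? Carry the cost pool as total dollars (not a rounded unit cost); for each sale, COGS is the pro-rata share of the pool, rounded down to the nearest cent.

After Aug 4: 136 on hand, pool $1,910.80 (≈ $14.0500 each)
After Aug 5: 195 on hand, pool $2,736.80 (≈ $14.0349 each)
After Aug 6: 265 on hand, pool $3,902.30 (≈ $14.7257 each)
Aug 7, sell 157: 157/265 × $3,902.30 → $2,311.92
After Aug 8: 336 on hand, pool $6,138.98 (≈ $18.2708 each)
Aug 9, sell 166: 166/336 × $6,138.98 → $3,032.94
After Aug 10: 276 on hand, pool $4,807.34 (≈ $17.4179 each)
After Aug 11: 423 on hand, pool $8,327.99 (≈ $19.6879 each)
Aug 12, sell 323: 323/423 × $8,327.99 → $6,359.19
After Aug 13: 193 on hand, pool $3,466.10 (≈ $17.9591 each)
Aug 14, sell 106: 106/193 × $3,466.10 → $1,903.66
Total COGS = $2,311.92 + $3,032.94 + $6,359.19 + $1,903.66 = $13,607.71
Ending inventory (cost pool remaining) = $1,562.44

COGS = $13,607.71; ending inventory = $1,562.44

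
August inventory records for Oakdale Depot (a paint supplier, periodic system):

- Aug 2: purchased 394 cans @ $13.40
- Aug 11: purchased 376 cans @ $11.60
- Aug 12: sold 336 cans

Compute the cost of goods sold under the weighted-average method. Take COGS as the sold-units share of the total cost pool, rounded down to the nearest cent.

COGS = $4,207.06

Aug 12, sell 336: 336/770 × $9,641.20 → $4,207.06
Ending inventory (cost pool remaining) = $5,434.14
Check: goods available $9,641.20 = COGS $4,207.06 + ending $5,434.14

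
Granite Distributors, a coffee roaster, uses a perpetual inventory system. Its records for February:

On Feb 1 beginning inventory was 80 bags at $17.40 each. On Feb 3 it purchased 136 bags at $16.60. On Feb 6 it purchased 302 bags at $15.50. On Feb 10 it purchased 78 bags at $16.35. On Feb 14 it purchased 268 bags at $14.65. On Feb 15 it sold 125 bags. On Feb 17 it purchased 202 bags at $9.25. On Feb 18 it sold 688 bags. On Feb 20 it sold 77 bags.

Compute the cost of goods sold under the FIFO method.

COGS = $13,772.60

Feb 15, 125 sold [FIFO — oldest first]: 80 @ $17.40 + 45 @ $16.60 = $2,139.00
Feb 18, 688 sold [FIFO — oldest first]: 91 @ $16.60 + 302 @ $15.50 + 78 @ $16.35 + 217 @ $14.65 = $10,645.95
Feb 20, 77 sold [FIFO — oldest first]: 51 @ $14.65 + 26 @ $9.25 = $987.65
Total COGS = $2,139.00 + $10,645.95 + $987.65 = $13,772.60
Ending inventory: 176 @ $9.25 = $1,628.00
Check: goods available $15,400.60 = COGS $13,772.60 + ending $1,628.00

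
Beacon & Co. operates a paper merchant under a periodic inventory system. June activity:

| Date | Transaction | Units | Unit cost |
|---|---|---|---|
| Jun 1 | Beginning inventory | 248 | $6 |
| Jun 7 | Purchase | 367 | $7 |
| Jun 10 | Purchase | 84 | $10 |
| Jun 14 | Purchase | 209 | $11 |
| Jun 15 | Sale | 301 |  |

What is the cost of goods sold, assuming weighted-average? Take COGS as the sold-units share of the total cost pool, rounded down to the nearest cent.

COGS = $2,385.45

Jun 15, sell 301: 301/908 × $7,196.00 → $2,385.45
Ending inventory (cost pool remaining) = $4,810.55
Check: goods available $7,196.00 = COGS $2,385.45 + ending $4,810.55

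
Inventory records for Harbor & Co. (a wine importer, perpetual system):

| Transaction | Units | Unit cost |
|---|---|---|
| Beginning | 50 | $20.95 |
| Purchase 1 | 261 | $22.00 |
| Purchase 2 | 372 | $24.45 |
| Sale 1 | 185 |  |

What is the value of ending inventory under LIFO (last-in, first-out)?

Ending inventory = $11,361.65

Sale 1 (185) [LIFO — newest first]: 185 @ $24.45 = $4,523.25
Ending inventory: 50 @ $20.95 + 261 @ $22.00 + 187 @ $24.45 = $11,361.65
Check: goods available $15,884.90 = COGS $4,523.25 + ending $11,361.65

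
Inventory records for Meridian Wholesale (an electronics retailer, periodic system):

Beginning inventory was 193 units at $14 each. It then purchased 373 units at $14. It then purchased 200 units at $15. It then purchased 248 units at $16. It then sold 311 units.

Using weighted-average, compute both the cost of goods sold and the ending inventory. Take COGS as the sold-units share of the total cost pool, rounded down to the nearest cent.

COGS = $4,567.46; ending inventory = $10,324.54

Sale 1, sell 311: 311/1014 × $14,892.00 → $4,567.46
Ending inventory (cost pool remaining) = $10,324.54
Check: goods available $14,892.00 = COGS $4,567.46 + ending $10,324.54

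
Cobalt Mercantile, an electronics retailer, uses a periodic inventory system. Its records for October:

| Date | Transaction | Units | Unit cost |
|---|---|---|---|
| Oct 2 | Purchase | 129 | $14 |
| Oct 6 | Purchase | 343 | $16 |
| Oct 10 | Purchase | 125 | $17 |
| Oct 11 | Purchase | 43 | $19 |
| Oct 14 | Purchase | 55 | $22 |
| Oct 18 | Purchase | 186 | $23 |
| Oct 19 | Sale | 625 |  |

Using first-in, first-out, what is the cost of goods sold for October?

COGS = $9,951

Oct 19, 625 sold [FIFO — oldest first]: 129 @ $14 + 343 @ $16 + 125 @ $17 + 28 @ $19 = $9,951
Ending inventory: 15 @ $19 + 55 @ $22 + 186 @ $23 = $5,773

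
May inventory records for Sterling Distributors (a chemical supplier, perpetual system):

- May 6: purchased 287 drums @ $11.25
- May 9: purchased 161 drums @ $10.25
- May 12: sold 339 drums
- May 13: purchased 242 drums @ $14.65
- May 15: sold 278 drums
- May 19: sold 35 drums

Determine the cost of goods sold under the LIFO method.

May 12, 339 sold [LIFO — newest first]: 161 @ $10.25 + 178 @ $11.25 = $3,652.75
May 15, 278 sold [LIFO — newest first]: 242 @ $14.65 + 36 @ $11.25 = $3,950.30
May 19, 35 sold [LIFO — newest first]: 35 @ $11.25 = $393.75
Total COGS = $3,652.75 + $3,950.30 + $393.75 = $7,996.80
Ending inventory: 38 @ $11.25 = $427.50

COGS = $7,996.80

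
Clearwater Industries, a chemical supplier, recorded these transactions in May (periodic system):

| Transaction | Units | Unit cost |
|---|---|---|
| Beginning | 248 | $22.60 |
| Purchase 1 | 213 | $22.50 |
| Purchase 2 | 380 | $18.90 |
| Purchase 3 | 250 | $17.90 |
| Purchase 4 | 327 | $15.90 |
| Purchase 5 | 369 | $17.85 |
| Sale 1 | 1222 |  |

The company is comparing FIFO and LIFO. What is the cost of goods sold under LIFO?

COGS = $21,477.35

FIFO COGS: 248 @ $22.60 + 213 @ $22.50 + 380 @ $18.90 + 250 @ $17.90 + 131 @ $15.90 = $24,137.20
LIFO COGS: 369 @ $17.85 + 327 @ $15.90 + 250 @ $17.90 + 276 @ $18.90 = $21,477.35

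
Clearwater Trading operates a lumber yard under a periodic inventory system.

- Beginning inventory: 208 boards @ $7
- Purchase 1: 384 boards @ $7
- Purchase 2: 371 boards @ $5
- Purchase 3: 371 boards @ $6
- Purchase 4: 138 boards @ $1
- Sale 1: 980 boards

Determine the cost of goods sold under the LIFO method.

Sale 1 (980) [LIFO — newest first]: 138 @ $1 + 371 @ $6 + 371 @ $5 + 100 @ $7 = $4,919
Ending inventory: 208 @ $7 + 284 @ $7 = $3,444

COGS = $4,919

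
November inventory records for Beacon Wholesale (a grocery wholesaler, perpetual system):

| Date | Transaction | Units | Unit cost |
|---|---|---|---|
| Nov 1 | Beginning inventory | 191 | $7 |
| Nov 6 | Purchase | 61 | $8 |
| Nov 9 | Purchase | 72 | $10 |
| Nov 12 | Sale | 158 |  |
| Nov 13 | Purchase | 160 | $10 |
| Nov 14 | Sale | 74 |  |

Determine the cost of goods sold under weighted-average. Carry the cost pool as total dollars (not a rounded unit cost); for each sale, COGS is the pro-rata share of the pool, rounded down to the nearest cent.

COGS = $1,900.25

After Nov 1: 191 on hand, pool $1,337.00 (≈ $7.0000 each)
After Nov 6: 252 on hand, pool $1,825.00 (≈ $7.2421 each)
After Nov 9: 324 on hand, pool $2,545.00 (≈ $7.8549 each)
Nov 12, sell 158: 158/324 × $2,545.00 → $1,241.08
After Nov 13: 326 on hand, pool $2,903.92 (≈ $8.9077 each)
Nov 14, sell 74: 74/326 × $2,903.92 → $659.17
Total COGS = $1,241.08 + $659.17 = $1,900.25
Ending inventory (cost pool remaining) = $2,244.75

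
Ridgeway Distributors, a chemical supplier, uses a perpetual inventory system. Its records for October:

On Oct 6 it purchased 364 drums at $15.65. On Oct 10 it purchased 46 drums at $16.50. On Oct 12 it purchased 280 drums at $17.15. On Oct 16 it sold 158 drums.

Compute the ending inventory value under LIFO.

Ending inventory = $8,547.90

Oct 16, 158 sold [LIFO — newest first]: 158 @ $17.15 = $2,709.70
Ending inventory: 364 @ $15.65 + 46 @ $16.50 + 122 @ $17.15 = $8,547.90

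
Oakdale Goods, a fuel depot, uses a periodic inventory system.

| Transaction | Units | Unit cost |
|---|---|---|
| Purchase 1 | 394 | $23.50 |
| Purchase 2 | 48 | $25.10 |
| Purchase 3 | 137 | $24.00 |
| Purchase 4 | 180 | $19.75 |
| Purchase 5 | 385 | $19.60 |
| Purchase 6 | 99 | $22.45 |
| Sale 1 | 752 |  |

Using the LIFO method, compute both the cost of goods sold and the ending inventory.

COGS = $15,435.55; ending inventory = $11,639.80

Sale 1 (752) [LIFO — newest first]: 99 @ $22.45 + 385 @ $19.60 + 180 @ $19.75 + 88 @ $24.00 = $15,435.55
Ending inventory: 394 @ $23.50 + 48 @ $25.10 + 49 @ $24.00 = $11,639.80
Check: goods available $27,075.35 = COGS $15,435.55 + ending $11,639.80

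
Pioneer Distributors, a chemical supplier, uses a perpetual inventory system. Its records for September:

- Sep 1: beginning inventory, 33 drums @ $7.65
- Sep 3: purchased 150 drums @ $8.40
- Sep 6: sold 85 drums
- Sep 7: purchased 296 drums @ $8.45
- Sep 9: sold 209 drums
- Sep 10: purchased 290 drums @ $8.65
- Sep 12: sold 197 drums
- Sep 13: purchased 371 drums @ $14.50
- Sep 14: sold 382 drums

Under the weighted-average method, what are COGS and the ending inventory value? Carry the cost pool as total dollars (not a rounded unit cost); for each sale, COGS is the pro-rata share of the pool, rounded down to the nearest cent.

After Sep 1: 33 on hand, pool $252.45 (≈ $7.6500 each)
After Sep 3: 183 on hand, pool $1,512.45 (≈ $8.2648 each)
Sep 6, sell 85: 85/183 × $1,512.45 → $702.50
After Sep 7: 394 on hand, pool $3,311.15 (≈ $8.4039 each)
Sep 9, sell 209: 209/394 × $3,311.15 → $1,756.42
After Sep 10: 475 on hand, pool $4,063.23 (≈ $8.5542 each)
Sep 12, sell 197: 197/475 × $4,063.23 → $1,685.17
After Sep 13: 649 on hand, pool $7,757.56 (≈ $11.9531 each)
Sep 14, sell 382: 382/649 × $7,757.56 → $4,566.08
Total COGS = $702.50 + $1,756.42 + $1,685.17 + $4,566.08 = $8,710.17
Ending inventory (cost pool remaining) = $3,191.48
Check: goods available $11,901.65 = COGS $8,710.17 + ending $3,191.48

COGS = $8,710.17; ending inventory = $3,191.48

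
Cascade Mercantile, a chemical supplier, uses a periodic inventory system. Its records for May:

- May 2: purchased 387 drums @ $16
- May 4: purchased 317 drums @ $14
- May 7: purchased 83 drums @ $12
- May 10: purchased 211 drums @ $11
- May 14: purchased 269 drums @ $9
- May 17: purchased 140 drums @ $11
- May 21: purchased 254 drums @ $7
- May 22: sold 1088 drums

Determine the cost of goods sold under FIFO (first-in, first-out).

May 22, 1088 sold [FIFO — oldest first]: 387 @ $16 + 317 @ $14 + 83 @ $12 + 211 @ $11 + 90 @ $9 = $14,757
Ending inventory: 179 @ $9 + 140 @ $11 + 254 @ $7 = $4,929
Check: goods available $19,686 = COGS $14,757 + ending $4,929

COGS = $14,757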